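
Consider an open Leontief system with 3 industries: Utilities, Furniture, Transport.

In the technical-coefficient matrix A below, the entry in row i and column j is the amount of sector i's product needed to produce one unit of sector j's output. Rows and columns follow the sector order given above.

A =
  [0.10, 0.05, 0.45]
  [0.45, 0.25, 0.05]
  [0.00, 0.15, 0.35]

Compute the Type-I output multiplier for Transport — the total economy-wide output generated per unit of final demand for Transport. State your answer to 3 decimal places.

m_T = 3.204

I − A =
  [   0.90    -0.05    -0.45]
  [  -0.45     0.75    -0.05]
  [   0.00    -0.15     0.65]
Cofactors of I−A, C_ij = (−1)^(i+j)·(minor ij) (rows/columns in the sector order above):
  C_11 = (0.75)(0.65) − (-0.05)(-0.15) = 0.4800
  C_12 = −[(-0.45)(0.65) − (-0.05)(0.00)] = 0.2925
  C_13 = (-0.45)(-0.15) − (0.75)(0.00) = 0.0675
  C_21 = −[(-0.05)(0.65) − (-0.45)(-0.15)] = 0.1000
  C_22 = (0.90)(0.65) − (-0.45)(0.00) = 0.5850
  C_23 = −[(0.90)(-0.15) − (-0.05)(0.00)] = 0.1350
  C_31 = (-0.05)(-0.05) − (-0.45)(0.75) = 0.3400
  C_32 = −[(0.90)(-0.05) − (-0.45)(-0.45)] = 0.2475
  C_33 = (0.90)(0.75) − (-0.05)(-0.45) = 0.6525
det(I−A) = Σ_j (I−A)_1j·C_1j = (0.90)(0.4800) + (-0.05)(0.2925) + (-0.45)(0.0675) = 0.3870
adj(I−A) = Cᵀ =
  [ 0.4800   0.1000   0.3400]
  [ 0.2925   0.5850   0.2475]
  [ 0.0675   0.1350   0.6525]
(I − A)⁻¹ = adj(I−A) / det(I−A) ≈
  [   1.2403     0.2584     0.8786]
  [   0.7558     1.5116     0.6395]
  [   0.1744     0.3488     1.6860]
The output multiplier for sector j is the column-j sum of the Leontief inverse (I − A)⁻¹ = adj(I−A) / det(I−A).
Column T of adj(I−A): (0.3400, 0.2475, 0.6525); det(I−A) = 0.3870.
m_T = (0.3400 + 0.2475 + 0.6525) / 0.3870 = 1.24 / 0.3870 ≈ 3.204.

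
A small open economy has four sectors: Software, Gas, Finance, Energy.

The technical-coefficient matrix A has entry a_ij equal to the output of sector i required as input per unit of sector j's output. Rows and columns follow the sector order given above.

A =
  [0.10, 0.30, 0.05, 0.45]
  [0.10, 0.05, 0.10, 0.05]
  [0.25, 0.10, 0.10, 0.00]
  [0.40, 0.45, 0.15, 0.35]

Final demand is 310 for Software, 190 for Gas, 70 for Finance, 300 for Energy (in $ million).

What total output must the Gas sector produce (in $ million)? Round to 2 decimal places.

I − A =
  [   0.90    -0.30    -0.05    -0.45]
  [  -0.10     0.95    -0.10    -0.05]
  [  -0.25    -0.10     0.90     0.00]
  [  -0.40    -0.45    -0.15     0.65]
Compute the cofactors C_ij = (−1)^(i+j)·(3×3 minor ij) of I−A; the adjugate is their transpose:
adj(I−A) = Cᵀ =
  [ 0.528250   0.367750   0.135875   0.394000]
  [ 0.094625   0.339500   0.058250   0.091625]
  [ 0.157250   0.139875   0.318750   0.119625]
  [ 0.426875   0.493625   0.197500   0.713625]
det(I−A) = Σ_j (I−A)_1j·C_1j = (0.90)(0.528250) + (-0.30)(0.094625) + (-0.05)(0.157250) + (-0.45)(0.426875) = 0.24708125
(I − A)⁻¹ = adj(I−A) / det(I−A) ≈
  [   2.1380     1.4884     0.5499     1.5946]
  [   0.3830     1.3740     0.2358     0.3708]
  [   0.6364     0.5661     1.2901     0.4842]
  [   1.7277     1.9978     0.7993     2.8882]
x = (I − A)⁻¹ d = adj(I−A)·d / det(I−A), with det(I−A) = 0.24708125:
  x_S = (0.528250·310 + 0.367750·190 + 0.135875·70 + 0.394000·300) / 0.24708125 = 361.34125 / 0.24708125 ≈ 1462.44
  x_G = (0.094625·310 + 0.339500·190 + 0.058250·70 + 0.091625·300) / 0.24708125 = 125.40375 / 0.24708125 ≈ 507.54
  x_F = (0.157250·310 + 0.139875·190 + 0.318750·70 + 0.119625·300) / 0.24708125 = 133.52375 / 0.24708125 ≈ 540.40
  x_E = (0.426875·310 + 0.493625·190 + 0.197500·70 + 0.713625·300) / 0.24708125 = 454.0325 / 0.24708125 ≈ 1837.58

x_G = 507.54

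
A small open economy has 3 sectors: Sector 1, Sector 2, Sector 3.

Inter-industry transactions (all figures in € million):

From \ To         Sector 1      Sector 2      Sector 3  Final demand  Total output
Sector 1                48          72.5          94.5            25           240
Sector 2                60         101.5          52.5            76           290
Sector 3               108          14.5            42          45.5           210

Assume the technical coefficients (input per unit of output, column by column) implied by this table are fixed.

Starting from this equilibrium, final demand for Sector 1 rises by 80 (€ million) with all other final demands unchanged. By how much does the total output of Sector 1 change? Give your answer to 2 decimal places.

Technical coefficients a_ij = z_ij / X_j:
  a_11 = 48/240 = 0.20, a_21 = 60/240 = 0.25, a_31 = 108/240 = 0.45
  a_12 = 72.5/290 = 0.25, a_22 = 101.5/290 = 0.35, a_32 = 14.5/290 = 0.05
  a_13 = 94.5/210 = 0.45, a_23 = 52.5/210 = 0.25, a_33 = 42/210 = 0.20
I − A =
  [   0.80    -0.25    -0.45]
  [  -0.25     0.65    -0.25]
  [  -0.45    -0.05     0.80]
Cofactors of I−A, C_ij = (−1)^(i+j)·(minor ij) (rows/columns in the sector order above):
  C_11 = (0.65)(0.80) − (-0.25)(-0.05) = 0.5075
  C_12 = −[(-0.25)(0.80) − (-0.25)(-0.45)] = 0.3125
  C_13 = (-0.25)(-0.05) − (0.65)(-0.45) = 0.3050
  C_21 = −[(-0.25)(0.80) − (-0.45)(-0.05)] = 0.2225
  C_22 = (0.80)(0.80) − (-0.45)(-0.45) = 0.4375
  C_23 = −[(0.80)(-0.05) − (-0.25)(-0.45)] = 0.1525
  C_31 = (-0.25)(-0.25) − (-0.45)(0.65) = 0.3550
  C_32 = −[(0.80)(-0.25) − (-0.45)(-0.25)] = 0.3125
  C_33 = (0.80)(0.65) − (-0.25)(-0.25) = 0.4575
det(I−A) = Σ_j (I−A)_1j·C_1j = (0.80)(0.5075) + (-0.25)(0.3125) + (-0.45)(0.3050) = 0.190625
adj(I−A) = Cᵀ =
  [ 0.5075   0.2225   0.3550]
  [ 0.3125   0.4375   0.3125]
  [ 0.3050   0.1525   0.4575]
(I − A)⁻¹ = adj(I−A) / det(I−A) ≈
  [   2.6623     1.1672     1.8623]
  [   1.6393     2.2951     1.6393]
  [   1.6000     0.8000     2.4000]
Δx = (I − A)⁻¹ Δd with Δd having +80 in the Sector 1 component and 0 elsewhere.
So Δx_1 = L_11 · (+80), where L_11 = adj(I−A)_11 / det(I−A) = 0.5075 / 0.190625.
Δx_1 = 0.5075 × (+80) / 0.190625 = 40.60 / 0.190625 ≈ 212.98.

Δx_1 = 212.98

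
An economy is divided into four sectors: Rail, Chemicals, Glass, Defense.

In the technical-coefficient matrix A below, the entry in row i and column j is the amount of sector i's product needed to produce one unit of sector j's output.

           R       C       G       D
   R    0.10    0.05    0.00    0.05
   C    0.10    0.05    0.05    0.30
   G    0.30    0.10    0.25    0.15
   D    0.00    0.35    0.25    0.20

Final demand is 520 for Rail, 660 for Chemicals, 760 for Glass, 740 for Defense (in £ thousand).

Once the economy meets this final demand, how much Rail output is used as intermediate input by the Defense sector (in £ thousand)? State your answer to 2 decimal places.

I − A =
  [   0.90    -0.05     0.00    -0.05]
  [  -0.10     0.95    -0.05    -0.30]
  [  -0.30    -0.10     0.75    -0.15]
  [   0.00    -0.35    -0.25     0.80]
Compute the cofactors C_ij = (−1)^(i+j)·(3×3 minor ij) of I−A; the adjugate is their transpose:
adj(I−A) = Cᵀ =
  [ 0.44150   0.04250   0.01850   0.04700]
  [ 0.09075   0.50250   0.10475   0.21375]
  [ 0.20975   0.13650   0.58375   0.17375]
  [ 0.10525   0.26250   0.22825   0.63225]
det(I−A) = Σ_j (I−A)_1j·C_1j = (0.90)(0.44150) + (-0.05)(0.09075) + (0.00)(0.20975) + (-0.05)(0.10525) = 0.38755
(I − A)⁻¹ = adj(I−A) / det(I−A) ≈
  [   1.1392     0.1097     0.0477     0.1213]
  [   0.2342     1.2966     0.2703     0.5515]
  [   0.5412     0.3522     1.5063     0.4483]
  [   0.2716     0.6773     0.5890     1.6314]
First solve x = (I − A)⁻¹ d = adj(I−A)·d / det(I−A); in particular x_D = (0.10525·520 + 0.26250·660 + 0.22825·760 + 0.63225·740) / 0.38755 = 869.315 / 0.38755 ≈ 2243.1041.
Intermediate flow from R to D: z_RD = a_RD · x_D = 0.05 × 869.315 / 0.38755 = 43.46575 / 0.38755 ≈ 112.16.

z_RD = 112.16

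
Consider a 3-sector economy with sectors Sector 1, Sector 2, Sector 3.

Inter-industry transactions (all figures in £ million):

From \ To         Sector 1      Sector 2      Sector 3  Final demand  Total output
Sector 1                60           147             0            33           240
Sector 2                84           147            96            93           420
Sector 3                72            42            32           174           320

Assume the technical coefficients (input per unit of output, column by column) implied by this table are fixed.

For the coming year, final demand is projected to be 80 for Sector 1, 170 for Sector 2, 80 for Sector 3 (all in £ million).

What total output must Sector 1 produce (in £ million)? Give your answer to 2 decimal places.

x_1 = 387.43

Technical coefficients a_ij = z_ij / X_j:
  a_11 = 60/240 = 0.25, a_21 = 84/240 = 0.35, a_31 = 72/240 = 0.30
  a_12 = 147/420 = 0.35, a_22 = 147/420 = 0.35, a_32 = 42/420 = 0.10
  a_13 = 0/320 = 0.00, a_23 = 96/320 = 0.30, a_33 = 32/320 = 0.10
I − A =
  [   0.75    -0.35     0.00]
  [  -0.35     0.65    -0.30]
  [  -0.30    -0.10     0.90]
Cofactors of I−A, C_ij = (−1)^(i+j)·(minor ij) (rows/columns in the sector order above):
  C_11 = (0.65)(0.90) − (-0.30)(-0.10) = 0.5550
  C_12 = −[(-0.35)(0.90) − (-0.30)(-0.30)] = 0.4050
  C_13 = (-0.35)(-0.10) − (0.65)(-0.30) = 0.2300
  C_21 = −[(-0.35)(0.90) − (0.00)(-0.10)] = 0.3150
  C_22 = (0.75)(0.90) − (0.00)(-0.30) = 0.6750
  C_23 = −[(0.75)(-0.10) − (-0.35)(-0.30)] = 0.1800
  C_31 = (-0.35)(-0.30) − (0.00)(0.65) = 0.1050
  C_32 = −[(0.75)(-0.30) − (0.00)(-0.35)] = 0.2250
  C_33 = (0.75)(0.65) − (-0.35)(-0.35) = 0.3650
det(I−A) = Σ_j (I−A)_1j·C_1j = (0.75)(0.5550) + (-0.35)(0.4050) + (0.00)(0.2300) = 0.2745
adj(I−A) = Cᵀ =
  [ 0.5550   0.3150   0.1050]
  [ 0.4050   0.6750   0.2250]
  [ 0.2300   0.1800   0.3650]
(I − A)⁻¹ = adj(I−A) / det(I−A) ≈
  [   2.0219     1.1475     0.3825]
  [   1.4754     2.4590     0.8197]
  [   0.8379     0.6557     1.3297]
x = (I − A)⁻¹ d = adj(I−A)·d / det(I−A), with det(I−A) = 0.2745:
  x_1 = (0.5550·80 + 0.3150·170 + 0.1050·80) / 0.2745 = 106.35 / 0.2745 ≈ 387.43
  x_2 = (0.4050·80 + 0.6750·170 + 0.2250·80) / 0.2745 = 165.15 / 0.2745 ≈ 601.64
  x_3 = (0.2300·80 + 0.1800·170 + 0.3650·80) / 0.2745 = 78.20 / 0.2745 ≈ 284.88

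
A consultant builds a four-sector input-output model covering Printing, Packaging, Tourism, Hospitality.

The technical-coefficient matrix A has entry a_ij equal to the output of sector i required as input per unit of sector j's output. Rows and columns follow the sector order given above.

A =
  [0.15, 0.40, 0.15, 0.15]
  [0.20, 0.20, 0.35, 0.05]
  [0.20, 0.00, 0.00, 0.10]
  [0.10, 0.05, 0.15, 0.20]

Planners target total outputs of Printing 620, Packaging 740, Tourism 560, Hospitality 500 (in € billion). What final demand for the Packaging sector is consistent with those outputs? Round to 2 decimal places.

I − A =
  [   0.85    -0.40    -0.15    -0.15]
  [  -0.20     0.80    -0.35    -0.05]
  [  -0.20     0.00     1.00    -0.10]
  [  -0.10    -0.05    -0.15     0.80]
d = (I − A) x:
  d_1 = (+0.85)·620 + (-0.40)·740 + (-0.15)·560 + (-0.15)·500 = 72.00
  d_2 = (-0.20)·620 + (+0.80)·740 + (-0.35)·560 + (-0.05)·500 = 247.00
  d_3 = (-0.20)·620 + (+0.00)·740 + (+1.00)·560 + (-0.10)·500 = 386.00
  d_4 = (-0.10)·620 + (-0.05)·740 + (-0.15)·560 + (+0.80)·500 = 217.00

d_2 = 247.00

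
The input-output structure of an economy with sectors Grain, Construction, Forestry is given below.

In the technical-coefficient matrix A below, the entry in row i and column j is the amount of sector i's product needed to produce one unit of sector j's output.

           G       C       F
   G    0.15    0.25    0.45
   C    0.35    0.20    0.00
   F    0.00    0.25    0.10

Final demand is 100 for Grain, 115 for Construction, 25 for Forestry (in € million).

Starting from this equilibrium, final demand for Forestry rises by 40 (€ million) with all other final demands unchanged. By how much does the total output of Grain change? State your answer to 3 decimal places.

I − A =
  [   0.85    -0.25    -0.45]
  [  -0.35     0.80     0.00]
  [   0.00    -0.25     0.90]
Cofactors of I−A, C_ij = (−1)^(i+j)·(minor ij) (rows/columns in the sector order above):
  C_11 = (0.80)(0.90) − (0.00)(-0.25) = 0.7200
  C_12 = −[(-0.35)(0.90) − (0.00)(0.00)] = 0.3150
  C_13 = (-0.35)(-0.25) − (0.80)(0.00) = 0.0875
  C_21 = −[(-0.25)(0.90) − (-0.45)(-0.25)] = 0.3375
  C_22 = (0.85)(0.90) − (-0.45)(0.00) = 0.7650
  C_23 = −[(0.85)(-0.25) − (-0.25)(0.00)] = 0.2125
  C_31 = (-0.25)(0.00) − (-0.45)(0.80) = 0.3600
  C_32 = −[(0.85)(0.00) − (-0.45)(-0.35)] = 0.1575
  C_33 = (0.85)(0.80) − (-0.25)(-0.35) = 0.5925
det(I−A) = Σ_j (I−A)_1j·C_1j = (0.85)(0.7200) + (-0.25)(0.3150) + (-0.45)(0.0875) = 0.493875
adj(I−A) = Cᵀ =
  [ 0.7200   0.3375   0.3600]
  [ 0.3150   0.7650   0.1575]
  [ 0.0875   0.2125   0.5925]
(I − A)⁻¹ = adj(I−A) / det(I−A) ≈
  [   1.4579     0.6834     0.7289]
  [   0.6378     1.5490     0.3189]
  [   0.1772     0.4303     1.1997]
Δx = (I − A)⁻¹ Δd with Δd having +40 in the Forestry component and 0 elsewhere.
So Δx_G = L_GF · (+40), where L_GF = adj(I−A)_GF / det(I−A) = 0.3600 / 0.493875.
Δx_G = 0.3600 × (+40) / 0.493875 = 14.40 / 0.493875 ≈ 29.157.

Δx_G = 29.157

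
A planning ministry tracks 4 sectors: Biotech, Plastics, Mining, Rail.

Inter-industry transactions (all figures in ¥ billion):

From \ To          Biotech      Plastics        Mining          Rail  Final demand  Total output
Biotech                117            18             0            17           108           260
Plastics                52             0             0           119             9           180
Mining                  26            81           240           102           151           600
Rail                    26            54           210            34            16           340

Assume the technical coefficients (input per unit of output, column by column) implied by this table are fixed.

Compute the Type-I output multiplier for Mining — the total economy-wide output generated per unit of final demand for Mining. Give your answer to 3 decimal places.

Technical coefficients a_ij = z_ij / X_j:
  a_BB = 117/260 = 0.45, a_PB = 52/260 = 0.20, a_MB = 26/260 = 0.10, a_RB = 26/260 = 0.10
  a_BP = 18/180 = 0.10, a_PP = 0/180 = 0.00, a_MP = 81/180 = 0.45, a_RP = 54/180 = 0.30
  a_BM = 0/600 = 0.00, a_PM = 0/600 = 0.00, a_MM = 240/600 = 0.40, a_RM = 210/600 = 0.35
  a_BR = 17/340 = 0.05, a_PR = 119/340 = 0.35, a_MR = 102/340 = 0.30, a_RR = 34/340 = 0.10
I − A =
  [   0.55    -0.10     0.00    -0.05]
  [  -0.20     1.00     0.00    -0.35]
  [  -0.10    -0.45     0.60    -0.30]
  [  -0.10    -0.30    -0.35     0.90]
Compute the cofactors C_ij = (−1)^(i+j)·(3×3 minor ij) of I−A; the adjugate is their transpose:
adj(I−A) = Cᵀ =
  [ 0.316875   0.060375   0.029750   0.051000]
  [ 0.120250   0.234500   0.070875   0.121500]
  [ 0.224250   0.283500   0.407750   0.258625]
  [ 0.162500   0.195125   0.185500   0.318000]
det(I−A) = Σ_j (I−A)_1j·C_1j = (0.55)(0.316875) + (-0.10)(0.120250) + (0.00)(0.224250) + (-0.05)(0.162500) = 0.15413125
(I − A)⁻¹ = adj(I−A) / det(I−A) ≈
  [   2.0559     0.3917     0.1930     0.3309]
  [   0.7802     1.5214     0.4598     0.7883]
  [   1.4549     1.8393     2.6455     1.6780]
  [   1.0543     1.2660     1.2035     2.0632]
The output multiplier for sector j is the column-j sum of the Leontief inverse (I − A)⁻¹ = adj(I−A) / det(I−A).
Column M of adj(I−A): (0.029750, 0.070875, 0.407750, 0.185500); det(I−A) = 0.15413125.
m_M = (0.029750 + 0.070875 + 0.407750 + 0.185500) / 0.15413125 = 0.693875 / 0.15413125 ≈ 4.502.

m_M = 4.502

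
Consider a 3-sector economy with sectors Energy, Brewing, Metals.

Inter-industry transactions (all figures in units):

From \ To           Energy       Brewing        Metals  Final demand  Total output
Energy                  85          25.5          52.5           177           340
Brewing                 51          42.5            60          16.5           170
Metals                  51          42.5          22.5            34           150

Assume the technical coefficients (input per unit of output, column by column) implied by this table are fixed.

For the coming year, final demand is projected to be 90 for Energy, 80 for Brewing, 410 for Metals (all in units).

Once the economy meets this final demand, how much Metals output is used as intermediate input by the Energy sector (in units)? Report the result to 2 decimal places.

z_ME = 92.00

Technical coefficients a_ij = z_ij / X_j:
  a_EE = 85/340 = 0.25, a_BE = 51/340 = 0.15, a_ME = 51/340 = 0.15
  a_EB = 25.5/170 = 0.15, a_BB = 42.5/170 = 0.25, a_MB = 42.5/170 = 0.25
  a_EM = 52.5/150 = 0.35, a_BM = 60/150 = 0.40, a_MM = 22.5/150 = 0.15
I − A =
  [   0.75    -0.15    -0.35]
  [  -0.15     0.75    -0.40]
  [  -0.15    -0.25     0.85]
Cofactors of I−A, C_ij = (−1)^(i+j)·(minor ij) (rows/columns in the sector order above):
  C_11 = (0.75)(0.85) − (-0.40)(-0.25) = 0.5375
  C_12 = −[(-0.15)(0.85) − (-0.40)(-0.15)] = 0.1875
  C_13 = (-0.15)(-0.25) − (0.75)(-0.15) = 0.1500
  C_21 = −[(-0.15)(0.85) − (-0.35)(-0.25)] = 0.2150
  C_22 = (0.75)(0.85) − (-0.35)(-0.15) = 0.5850
  C_23 = −[(0.75)(-0.25) − (-0.15)(-0.15)] = 0.2100
  C_31 = (-0.15)(-0.40) − (-0.35)(0.75) = 0.3225
  C_32 = −[(0.75)(-0.40) − (-0.35)(-0.15)] = 0.3525
  C_33 = (0.75)(0.75) − (-0.15)(-0.15) = 0.5400
det(I−A) = Σ_j (I−A)_1j·C_1j = (0.75)(0.5375) + (-0.15)(0.1875) + (-0.35)(0.1500) = 0.3225
adj(I−A) = Cᵀ =
  [ 0.5375   0.2150   0.3225]
  [ 0.1875   0.5850   0.3525]
  [ 0.1500   0.2100   0.5400]
(I − A)⁻¹ = adj(I−A) / det(I−A) ≈
  [   1.6667     0.6667     1.0000]
  [   0.5814     1.8140     1.0930]
  [   0.4651     0.6512     1.6744]
First solve x = (I − A)⁻¹ d = adj(I−A)·d / det(I−A); in particular x_E = (0.5375·90 + 0.2150·80 + 0.3225·410) / 0.3225 = 197.80 / 0.3225 ≈ 613.3333.
Intermediate flow from M to E: z_ME = a_ME · x_E = 0.15 × 197.80 / 0.3225 = 29.67 / 0.3225 = 92.00.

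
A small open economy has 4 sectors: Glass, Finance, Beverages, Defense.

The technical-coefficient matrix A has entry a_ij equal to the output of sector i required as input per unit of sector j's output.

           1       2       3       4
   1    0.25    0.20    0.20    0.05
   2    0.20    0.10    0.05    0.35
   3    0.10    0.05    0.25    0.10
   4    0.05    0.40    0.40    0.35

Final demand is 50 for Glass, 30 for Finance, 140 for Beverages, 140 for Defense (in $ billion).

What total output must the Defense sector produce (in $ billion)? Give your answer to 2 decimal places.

x_4 = 692.78

I − A =
  [   0.75    -0.20    -0.20    -0.05]
  [  -0.20     0.90    -0.05    -0.35]
  [  -0.10    -0.05     0.75    -0.10]
  [  -0.05    -0.40    -0.40     0.65]
Compute the cofactors C_ij = (−1)^(i+j)·(3×3 minor ij) of I−A; the adjugate is their transpose:
adj(I−A) = Cᵀ =
  [ 0.287125   0.120000   0.142500   0.108625]
  [ 0.120125   0.317750   0.162750   0.205375]
  [ 0.064375   0.070250   0.298000   0.088625]
  [ 0.135625   0.248000   0.294500   0.453375]
det(I−A) = Σ_j (I−A)_1j·C_1j = (0.75)(0.287125) + (-0.20)(0.120125) + (-0.20)(0.064375) + (-0.05)(0.135625) = 0.1716625
(I − A)⁻¹ = adj(I−A) / det(I−A) ≈
  [   1.6726     0.6990     0.8301     0.6328]
  [   0.6998     1.8510     0.9481     1.1964]
  [   0.3750     0.4092     1.7360     0.5163]
  [   0.7901     1.4447     1.7156     2.6411]
x = (I − A)⁻¹ d = adj(I−A)·d / det(I−A), with det(I−A) = 0.1716625:
  x_1 = (0.287125·50 + 0.120000·30 + 0.142500·140 + 0.108625·140) / 0.1716625 = 53.11375 / 0.1716625 ≈ 309.41
  x_2 = (0.120125·50 + 0.317750·30 + 0.162750·140 + 0.205375·140) / 0.1716625 = 67.07625 / 0.1716625 ≈ 390.74
  x_3 = (0.064375·50 + 0.070250·30 + 0.298000·140 + 0.088625·140) / 0.1716625 = 59.45375 / 0.1716625 ≈ 346.34
  x_4 = (0.135625·50 + 0.248000·30 + 0.294500·140 + 0.453375·140) / 0.1716625 = 118.92375 / 0.1716625 ≈ 692.78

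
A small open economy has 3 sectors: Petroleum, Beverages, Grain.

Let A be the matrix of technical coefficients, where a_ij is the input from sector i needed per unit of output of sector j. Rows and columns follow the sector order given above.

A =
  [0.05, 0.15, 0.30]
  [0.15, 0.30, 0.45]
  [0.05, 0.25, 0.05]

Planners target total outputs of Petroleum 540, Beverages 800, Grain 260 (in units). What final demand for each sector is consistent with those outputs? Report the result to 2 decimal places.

I − A =
  [   0.95    -0.15    -0.30]
  [  -0.15     0.70    -0.45]
  [  -0.05    -0.25     0.95]
d = (I − A) x:
  d_1 = (+0.95)·540 + (-0.15)·800 + (-0.30)·260 = 315.00
  d_2 = (-0.15)·540 + (+0.70)·800 + (-0.45)·260 = 362.00
  d_3 = (-0.05)·540 + (-0.25)·800 + (+0.95)·260 = 20.00

d_1 = 315.00, d_2 = 362.00, d_3 = 20.00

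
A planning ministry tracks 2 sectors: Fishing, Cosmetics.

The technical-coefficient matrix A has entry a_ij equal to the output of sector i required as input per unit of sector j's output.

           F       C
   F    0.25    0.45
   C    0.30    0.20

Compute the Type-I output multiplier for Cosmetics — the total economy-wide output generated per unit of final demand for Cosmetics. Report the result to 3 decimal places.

m_C = 2.581

I − A =
  [   0.75    -0.45]
  [  -0.30     0.80]
det(I−A) = (0.75)(0.80) − (-0.45)(-0.30) = 0.4650
adj(I−A) = [[0.80, 0.45], [0.30, 0.75]]
(I − A)⁻¹ = adj(I−A) / det(I−A) ≈
  [   1.7204     0.9677]
  [   0.6452     1.6129]
The output multiplier for sector j is the column-j sum of the Leontief inverse (I − A)⁻¹ = adj(I−A) / det(I−A).
Column C of adj(I−A): (0.45, 0.75); det(I−A) = 0.4650.
m_C = (0.45 + 0.75) / 0.4650 = 1.20 / 0.4650 ≈ 2.581.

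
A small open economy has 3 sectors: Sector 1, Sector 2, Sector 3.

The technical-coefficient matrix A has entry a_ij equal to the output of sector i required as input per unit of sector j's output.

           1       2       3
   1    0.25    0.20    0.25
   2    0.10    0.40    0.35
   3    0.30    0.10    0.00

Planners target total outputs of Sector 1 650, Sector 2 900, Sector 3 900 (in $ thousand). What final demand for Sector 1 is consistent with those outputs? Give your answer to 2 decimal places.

d_1 = 82.50

I − A =
  [   0.75    -0.20    -0.25]
  [  -0.10     0.60    -0.35]
  [  -0.30    -0.10     1.00]
d = (I − A) x:
  d_1 = (+0.75)·650 + (-0.20)·900 + (-0.25)·900 = 82.50
  d_2 = (-0.10)·650 + (+0.60)·900 + (-0.35)·900 = 160.00
  d_3 = (-0.30)·650 + (-0.10)·900 + (+1.00)·900 = 615.00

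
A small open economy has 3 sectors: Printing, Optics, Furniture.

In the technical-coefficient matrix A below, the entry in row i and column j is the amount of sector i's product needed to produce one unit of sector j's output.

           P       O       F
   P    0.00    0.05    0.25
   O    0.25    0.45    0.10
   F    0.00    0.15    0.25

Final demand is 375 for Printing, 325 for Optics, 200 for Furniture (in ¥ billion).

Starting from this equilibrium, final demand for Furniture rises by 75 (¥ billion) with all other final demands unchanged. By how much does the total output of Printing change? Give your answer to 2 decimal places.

Δx_P = 28.22

I − A =
  [   1.00    -0.05    -0.25]
  [  -0.25     0.55    -0.10]
  [   0.00    -0.15     0.75]
Cofactors of I−A, C_ij = (−1)^(i+j)·(minor ij) (rows/columns in the sector order above):
  C_11 = (0.55)(0.75) − (-0.10)(-0.15) = 0.3975
  C_12 = −[(-0.25)(0.75) − (-0.10)(0.00)] = 0.1875
  C_13 = (-0.25)(-0.15) − (0.55)(0.00) = 0.0375
  C_21 = −[(-0.05)(0.75) − (-0.25)(-0.15)] = 0.0750
  C_22 = (1.00)(0.75) − (-0.25)(0.00) = 0.7500
  C_23 = −[(1.00)(-0.15) − (-0.05)(0.00)] = 0.1500
  C_31 = (-0.05)(-0.10) − (-0.25)(0.55) = 0.1425
  C_32 = −[(1.00)(-0.10) − (-0.25)(-0.25)] = 0.1625
  C_33 = (1.00)(0.55) − (-0.05)(-0.25) = 0.5375
det(I−A) = Σ_j (I−A)_1j·C_1j = (1.00)(0.3975) + (-0.05)(0.1875) + (-0.25)(0.0375) = 0.37875
adj(I−A) = Cᵀ =
  [ 0.3975   0.0750   0.1425]
  [ 0.1875   0.7500   0.1625]
  [ 0.0375   0.1500   0.5375]
(I − A)⁻¹ = adj(I−A) / det(I−A) ≈
  [   1.0495     0.1980     0.3762]
  [   0.4950     1.9802     0.4290]
  [   0.0990     0.3960     1.4191]
Δx = (I − A)⁻¹ Δd with Δd having +75 in the Furniture component and 0 elsewhere.
So Δx_P = L_PF · (+75), where L_PF = adj(I−A)_PF / det(I−A) = 0.1425 / 0.37875.
Δx_P = 0.1425 × (+75) / 0.37875 = 10.6875 / 0.37875 ≈ 28.22.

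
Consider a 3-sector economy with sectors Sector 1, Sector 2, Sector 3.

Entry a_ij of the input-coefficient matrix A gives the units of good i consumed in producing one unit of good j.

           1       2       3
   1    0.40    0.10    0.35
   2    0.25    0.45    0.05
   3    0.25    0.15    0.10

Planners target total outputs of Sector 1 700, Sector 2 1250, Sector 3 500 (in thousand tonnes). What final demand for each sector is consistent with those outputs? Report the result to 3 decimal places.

d_1 = 120.000, d_2 = 487.500, d_3 = 87.500

I − A =
  [   0.60    -0.10    -0.35]
  [  -0.25     0.55    -0.05]
  [  -0.25    -0.15     0.90]
d = (I − A) x:
  d_1 = (+0.60)·700 + (-0.10)·1250 + (-0.35)·500 = 120.000
  d_2 = (-0.25)·700 + (+0.55)·1250 + (-0.05)·500 = 487.500
  d_3 = (-0.25)·700 + (-0.15)·1250 + (+0.90)·500 = 87.500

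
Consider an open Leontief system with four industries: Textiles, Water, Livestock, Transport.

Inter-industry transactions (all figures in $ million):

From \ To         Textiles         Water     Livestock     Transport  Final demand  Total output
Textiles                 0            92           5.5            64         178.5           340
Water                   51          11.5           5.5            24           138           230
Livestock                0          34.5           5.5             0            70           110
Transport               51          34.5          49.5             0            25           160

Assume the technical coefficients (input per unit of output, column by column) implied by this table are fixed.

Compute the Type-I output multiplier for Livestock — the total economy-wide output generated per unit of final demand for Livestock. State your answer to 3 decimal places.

Technical coefficients a_ij = z_ij / X_j:
  a_11 = 0/340 = 0.00, a_21 = 51/340 = 0.15, a_31 = 0/340 = 0.00, a_41 = 51/340 = 0.15
  a_12 = 92/230 = 0.40, a_22 = 11.5/230 = 0.05, a_32 = 34.5/230 = 0.15, a_42 = 34.5/230 = 0.15
  a_13 = 5.5/110 = 0.05, a_23 = 5.5/110 = 0.05, a_33 = 5.5/110 = 0.05, a_43 = 49.5/110 = 0.45
  a_14 = 64/160 = 0.40, a_24 = 24/160 = 0.15, a_34 = 0/160 = 0.00, a_44 = 0/160 = 0.00
I − A =
  [   1.00    -0.40    -0.05    -0.40]
  [  -0.15     0.95    -0.05    -0.15]
  [   0.00    -0.15     0.95     0.00]
  [  -0.15    -0.15    -0.45     1.00]
Compute the cofactors C_ij = (−1)^(i+j)·(3×3 minor ij) of I−A; the adjugate is their transpose:
adj(I−A) = Cᵀ =
  [ 0.863500   0.471500   0.267375   0.416125]
  [ 0.163875   0.893000   0.150125   0.199500]
  [ 0.025875   0.141000   0.792500   0.031500]
  [ 0.165750   0.268125   0.419250   0.836875]
det(I−A) = Σ_j (I−A)_1j·C_1j = (1.00)(0.863500) + (-0.40)(0.163875) + (-0.05)(0.025875) + (-0.40)(0.165750) = 0.73035625
(I − A)⁻¹ = adj(I−A) / det(I−A) ≈
  [   1.1823     0.6456     0.3661     0.5698]
  [   0.2244     1.2227     0.2056     0.2732]
  [   0.0354     0.1931     1.0851     0.0431]
  [   0.2269     0.3671     0.5740     1.1458]
The output multiplier for sector j is the column-j sum of the Leontief inverse (I − A)⁻¹ = adj(I−A) / det(I−A).
Column 3 of adj(I−A): (0.267375, 0.150125, 0.792500, 0.419250); det(I−A) = 0.73035625.
m_3 = (0.267375 + 0.150125 + 0.792500 + 0.419250) / 0.73035625 = 1.62925 / 0.73035625 ≈ 2.231.

m_3 = 2.231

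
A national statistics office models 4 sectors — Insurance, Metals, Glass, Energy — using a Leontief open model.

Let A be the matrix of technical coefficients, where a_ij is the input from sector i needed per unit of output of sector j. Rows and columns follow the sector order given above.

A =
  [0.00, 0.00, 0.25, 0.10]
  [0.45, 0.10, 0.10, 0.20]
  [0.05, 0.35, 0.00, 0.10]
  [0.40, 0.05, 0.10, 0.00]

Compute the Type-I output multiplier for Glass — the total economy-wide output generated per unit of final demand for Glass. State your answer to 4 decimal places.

m_G = 2.0850

I − A =
  [   1.00     0.00    -0.25    -0.10]
  [  -0.45     0.90    -0.10    -0.20]
  [  -0.05    -0.35     1.00    -0.10]
  [  -0.40    -0.05    -0.10     1.00]
Compute the cofactors C_ij = (−1)^(i+j)·(3×3 minor ij) of I−A; the adjugate is their transpose:
adj(I−A) = Cᵀ =
  [ 0.838500   0.097250   0.232000   0.126500]
  [ 0.535500   0.927000   0.253000   0.264250]
  [ 0.268250   0.341250   0.851750   0.180250]
  [ 0.389000   0.119375   0.190625   0.814375]
det(I−A) = Σ_j (I−A)_1j·C_1j = (1.00)(0.838500) + (0.00)(0.535500) + (-0.25)(0.268250) + (-0.10)(0.389000) = 0.7325375
(I − A)⁻¹ = adj(I−A) / det(I−A) ≈
  [   1.14465     0.13276     0.31671     0.17269]
  [   0.73102     1.26546     0.34537     0.36073]
  [   0.36619     0.46585     1.16274     0.24606]
  [   0.53103     0.16296     0.26023     1.11172]
The output multiplier for sector j is the column-j sum of the Leontief inverse (I − A)⁻¹ = adj(I−A) / det(I−A).
Column G of adj(I−A): (0.232000, 0.253000, 0.851750, 0.190625); det(I−A) = 0.7325375.
m_G = (0.232000 + 0.253000 + 0.851750 + 0.190625) / 0.7325375 = 1.527375 / 0.7325375 ≈ 2.0850.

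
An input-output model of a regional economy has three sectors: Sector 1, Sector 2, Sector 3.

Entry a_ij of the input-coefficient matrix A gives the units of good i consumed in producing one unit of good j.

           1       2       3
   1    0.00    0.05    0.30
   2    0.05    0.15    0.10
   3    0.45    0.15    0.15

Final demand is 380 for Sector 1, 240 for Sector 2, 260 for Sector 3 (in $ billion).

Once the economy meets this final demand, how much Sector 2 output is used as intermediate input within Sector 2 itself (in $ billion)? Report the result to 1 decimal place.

I − A =
  [   1.00    -0.05    -0.30]
  [  -0.05     0.85    -0.10]
  [  -0.45    -0.15     0.85]
Cofactors of I−A, C_ij = (−1)^(i+j)·(minor ij) (rows/columns in the sector order above):
  C_11 = (0.85)(0.85) − (-0.10)(-0.15) = 0.7075
  C_12 = −[(-0.05)(0.85) − (-0.10)(-0.45)] = 0.0875
  C_13 = (-0.05)(-0.15) − (0.85)(-0.45) = 0.3900
  C_21 = −[(-0.05)(0.85) − (-0.30)(-0.15)] = 0.0875
  C_22 = (1.00)(0.85) − (-0.30)(-0.45) = 0.7150
  C_23 = −[(1.00)(-0.15) − (-0.05)(-0.45)] = 0.1725
  C_31 = (-0.05)(-0.10) − (-0.30)(0.85) = 0.2600
  C_32 = −[(1.00)(-0.10) − (-0.30)(-0.05)] = 0.1150
  C_33 = (1.00)(0.85) − (-0.05)(-0.05) = 0.8475
det(I−A) = Σ_j (I−A)_1j·C_1j = (1.00)(0.7075) + (-0.05)(0.0875) + (-0.30)(0.3900) = 0.586125
adj(I−A) = Cᵀ =
  [ 0.7075   0.0875   0.2600]
  [ 0.0875   0.7150   0.1150]
  [ 0.3900   0.1725   0.8475]
(I − A)⁻¹ = adj(I−A) / det(I−A) ≈
  [   1.2071     0.1493     0.4436]
  [   0.1493     1.2199     0.1962]
  [   0.6654     0.2943     1.4459]
First solve x = (I − A)⁻¹ d = adj(I−A)·d / det(I−A); in particular x_2 = (0.0875·380 + 0.7150·240 + 0.1150·260) / 0.586125 = 234.75 / 0.586125 ≈ 400.512.
Intermediate flow from 2 to 2: z_22 = a_22 · x_2 = 0.15 × 234.75 / 0.586125 = 35.2125 / 0.586125 ≈ 60.1.

z_22 = 60.1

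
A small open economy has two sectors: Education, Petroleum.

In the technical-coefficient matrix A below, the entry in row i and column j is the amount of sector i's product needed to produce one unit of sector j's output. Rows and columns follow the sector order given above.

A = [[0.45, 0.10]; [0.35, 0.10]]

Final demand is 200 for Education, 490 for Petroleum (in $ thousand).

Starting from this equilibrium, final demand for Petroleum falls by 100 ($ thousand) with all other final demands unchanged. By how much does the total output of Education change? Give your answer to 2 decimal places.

I − A =
  [   0.55    -0.10]
  [  -0.35     0.90]
det(I−A) = (0.55)(0.90) − (-0.10)(-0.35) = 0.4600
adj(I−A) = [[0.90, 0.10], [0.35, 0.55]]
(I − A)⁻¹ = adj(I−A) / det(I−A) ≈
  [   1.9565     0.2174]
  [   0.7609     1.1957]
Δx = (I − A)⁻¹ Δd with Δd having -100 in the Petroleum component and 0 elsewhere.
So Δx_E = L_EP · (-100), where L_EP = adj(I−A)_EP / det(I−A) = 0.10 / 0.4600.
Δx_E = 0.10 × (-100) / 0.4600 = -10.00 / 0.4600 ≈ -21.74.

Δx_E = -21.74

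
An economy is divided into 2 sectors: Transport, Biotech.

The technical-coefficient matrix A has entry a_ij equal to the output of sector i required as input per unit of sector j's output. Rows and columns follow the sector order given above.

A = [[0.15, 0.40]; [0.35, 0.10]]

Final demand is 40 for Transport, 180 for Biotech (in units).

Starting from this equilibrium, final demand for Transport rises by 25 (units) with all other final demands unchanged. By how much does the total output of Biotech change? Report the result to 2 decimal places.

I − A =
  [   0.85    -0.40]
  [  -0.35     0.90]
det(I−A) = (0.85)(0.90) − (-0.40)(-0.35) = 0.6250
adj(I−A) = [[0.90, 0.40], [0.35, 0.85]]
(I − A)⁻¹ = adj(I−A) / det(I−A) ≈
  [   1.4400     0.6400]
  [   0.5600     1.3600]
Δx = (I − A)⁻¹ Δd with Δd having +25 in the Transport component and 0 elsewhere.
So Δx_2 = L_21 · (+25), where L_21 = adj(I−A)_21 / det(I−A) = 0.35 / 0.6250.
Δx_2 = 0.35 × (+25) / 0.6250 = 8.75 / 0.6250 = 14.00.

Δx_2 = 14.00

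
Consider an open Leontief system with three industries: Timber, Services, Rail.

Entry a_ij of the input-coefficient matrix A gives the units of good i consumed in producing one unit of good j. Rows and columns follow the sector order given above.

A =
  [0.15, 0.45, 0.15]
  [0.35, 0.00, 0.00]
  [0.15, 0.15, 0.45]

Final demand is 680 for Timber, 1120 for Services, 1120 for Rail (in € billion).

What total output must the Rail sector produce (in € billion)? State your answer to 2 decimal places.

x_3 = 3228.82

I − A =
  [   0.85    -0.45    -0.15]
  [  -0.35     1.00     0.00]
  [  -0.15    -0.15     0.55]
Cofactors of I−A, C_ij = (−1)^(i+j)·(minor ij) (rows/columns in the sector order above):
  C_11 = (1.00)(0.55) − (0.00)(-0.15) = 0.5500
  C_12 = −[(-0.35)(0.55) − (0.00)(-0.15)] = 0.1925
  C_13 = (-0.35)(-0.15) − (1.00)(-0.15) = 0.2025
  C_21 = −[(-0.45)(0.55) − (-0.15)(-0.15)] = 0.2700
  C_22 = (0.85)(0.55) − (-0.15)(-0.15) = 0.4450
  C_23 = −[(0.85)(-0.15) − (-0.45)(-0.15)] = 0.1950
  C_31 = (-0.45)(0.00) − (-0.15)(1.00) = 0.1500
  C_32 = −[(0.85)(0.00) − (-0.15)(-0.35)] = 0.0525
  C_33 = (0.85)(1.00) − (-0.45)(-0.35) = 0.6925
det(I−A) = Σ_j (I−A)_1j·C_1j = (0.85)(0.5500) + (-0.45)(0.1925) + (-0.15)(0.2025) = 0.3505
adj(I−A) = Cᵀ =
  [ 0.5500   0.2700   0.1500]
  [ 0.1925   0.4450   0.0525]
  [ 0.2025   0.1950   0.6925]
(I − A)⁻¹ = adj(I−A) / det(I−A) ≈
  [   1.5692     0.7703     0.4280]
  [   0.5492     1.2696     0.1498]
  [   0.5777     0.5563     1.9757]
x = (I − A)⁻¹ d = adj(I−A)·d / det(I−A), with det(I−A) = 0.3505:
  x_1 = (0.5500·680 + 0.2700·1120 + 0.1500·1120) / 0.3505 = 844.40 / 0.3505 ≈ 2409.13
  x_2 = (0.1925·680 + 0.4450·1120 + 0.0525·1120) / 0.3505 = 688.10 / 0.3505 ≈ 1963.20
  x_3 = (0.2025·680 + 0.1950·1120 + 0.6925·1120) / 0.3505 = 1131.70 / 0.3505 ≈ 3228.82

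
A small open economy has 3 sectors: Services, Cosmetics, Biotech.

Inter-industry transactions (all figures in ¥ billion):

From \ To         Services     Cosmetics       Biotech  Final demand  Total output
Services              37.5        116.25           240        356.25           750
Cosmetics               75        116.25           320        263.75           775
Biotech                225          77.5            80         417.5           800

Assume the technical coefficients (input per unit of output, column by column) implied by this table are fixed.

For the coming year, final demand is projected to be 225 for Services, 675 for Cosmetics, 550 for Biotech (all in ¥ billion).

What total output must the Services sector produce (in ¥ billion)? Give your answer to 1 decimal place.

Technical coefficients a_ij = z_ij / X_j:
  a_11 = 37.5/750 = 0.05, a_21 = 75/750 = 0.10, a_31 = 225/750 = 0.30
  a_12 = 116.25/775 = 0.15, a_22 = 116.25/775 = 0.15, a_32 = 77.5/775 = 0.10
  a_13 = 240/800 = 0.30, a_23 = 320/800 = 0.40, a_33 = 80/800 = 0.10
I − A =
  [   0.95    -0.15    -0.30]
  [  -0.10     0.85    -0.40]
  [  -0.30    -0.10     0.90]
Cofactors of I−A, C_ij = (−1)^(i+j)·(minor ij) (rows/columns in the sector order above):
  C_11 = (0.85)(0.90) − (-0.40)(-0.10) = 0.7250
  C_12 = −[(-0.10)(0.90) − (-0.40)(-0.30)] = 0.2100
  C_13 = (-0.10)(-0.10) − (0.85)(-0.30) = 0.2650
  C_21 = −[(-0.15)(0.90) − (-0.30)(-0.10)] = 0.1650
  C_22 = (0.95)(0.90) − (-0.30)(-0.30) = 0.7650
  C_23 = −[(0.95)(-0.10) − (-0.15)(-0.30)] = 0.1400
  C_31 = (-0.15)(-0.40) − (-0.30)(0.85) = 0.3150
  C_32 = −[(0.95)(-0.40) − (-0.30)(-0.10)] = 0.4100
  C_33 = (0.95)(0.85) − (-0.15)(-0.10) = 0.7925
det(I−A) = Σ_j (I−A)_1j·C_1j = (0.95)(0.7250) + (-0.15)(0.2100) + (-0.30)(0.2650) = 0.57775
adj(I−A) = Cᵀ =
  [ 0.7250   0.1650   0.3150]
  [ 0.2100   0.7650   0.4100]
  [ 0.2650   0.1400   0.7925]
(I − A)⁻¹ = adj(I−A) / det(I−A) ≈
  [   1.2549     0.2856     0.5452]
  [   0.3635     1.3241     0.7096]
  [   0.4587     0.2423     1.3717]
x = (I − A)⁻¹ d = adj(I−A)·d / det(I−A), with det(I−A) = 0.57775:
  x_1 = (0.7250·225 + 0.1650·675 + 0.3150·550) / 0.57775 = 447.75 / 0.57775 ≈ 775.0
  x_2 = (0.2100·225 + 0.7650·675 + 0.4100·550) / 0.57775 = 789.125 / 0.57775 ≈ 1365.9
  x_3 = (0.2650·225 + 0.1400·675 + 0.7925·550) / 0.57775 = 590.00 / 0.57775 ≈ 1021.2

x_1 = 775.0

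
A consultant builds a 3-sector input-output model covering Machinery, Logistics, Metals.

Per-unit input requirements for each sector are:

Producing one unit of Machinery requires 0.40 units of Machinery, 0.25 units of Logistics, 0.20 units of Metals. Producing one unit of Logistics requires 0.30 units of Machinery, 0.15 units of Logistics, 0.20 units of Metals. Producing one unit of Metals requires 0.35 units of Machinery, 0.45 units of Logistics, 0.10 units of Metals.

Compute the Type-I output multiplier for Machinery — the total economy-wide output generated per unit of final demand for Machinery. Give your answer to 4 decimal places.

I − A =
  [   0.60    -0.30    -0.35]
  [  -0.25     0.85    -0.45]
  [  -0.20    -0.20     0.90]
Cofactors of I−A, C_ij = (−1)^(i+j)·(minor ij) (rows/columns in the sector order above):
  C_11 = (0.85)(0.90) − (-0.45)(-0.20) = 0.6750
  C_12 = −[(-0.25)(0.90) − (-0.45)(-0.20)] = 0.3150
  C_13 = (-0.25)(-0.20) − (0.85)(-0.20) = 0.2200
  C_21 = −[(-0.30)(0.90) − (-0.35)(-0.20)] = 0.3400
  C_22 = (0.60)(0.90) − (-0.35)(-0.20) = 0.4700
  C_23 = −[(0.60)(-0.20) − (-0.30)(-0.20)] = 0.1800
  C_31 = (-0.30)(-0.45) − (-0.35)(0.85) = 0.4325
  C_32 = −[(0.60)(-0.45) − (-0.35)(-0.25)] = 0.3575
  C_33 = (0.60)(0.85) − (-0.30)(-0.25) = 0.4350
det(I−A) = Σ_j (I−A)_1j·C_1j = (0.60)(0.6750) + (-0.30)(0.3150) + (-0.35)(0.2200) = 0.2335
adj(I−A) = Cᵀ =
  [ 0.6750   0.3400   0.4325]
  [ 0.3150   0.4700   0.3575]
  [ 0.2200   0.1800   0.4350]
(I − A)⁻¹ = adj(I−A) / det(I−A) ≈
  [   2.89079     1.45610     1.85225]
  [   1.34904     2.01285     1.53105]
  [   0.94218     0.77088     1.86296]
The output multiplier for sector j is the column-j sum of the Leontief inverse (I − A)⁻¹ = adj(I−A) / det(I−A).
Column 1 of adj(I−A): (0.6750, 0.3150, 0.2200); det(I−A) = 0.2335.
m_1 = (0.6750 + 0.3150 + 0.2200) / 0.2335 = 1.21 / 0.2335 ≈ 5.1820.

m_1 = 5.1820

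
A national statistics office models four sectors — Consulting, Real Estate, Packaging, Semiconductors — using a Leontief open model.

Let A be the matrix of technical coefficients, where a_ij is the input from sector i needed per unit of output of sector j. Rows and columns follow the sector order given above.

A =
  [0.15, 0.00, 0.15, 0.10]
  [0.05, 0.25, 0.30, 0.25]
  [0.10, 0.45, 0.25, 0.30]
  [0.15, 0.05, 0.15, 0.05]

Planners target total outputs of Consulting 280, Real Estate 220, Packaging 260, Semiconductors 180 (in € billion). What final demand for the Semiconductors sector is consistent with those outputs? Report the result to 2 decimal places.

d_S = 79.00

I − A =
  [   0.85     0.00    -0.15    -0.10]
  [  -0.05     0.75    -0.30    -0.25]
  [  -0.10    -0.45     0.75    -0.30]
  [  -0.15    -0.05    -0.15     0.95]
d = (I − A) x:
  d_C = (+0.85)·280 + (+0.00)·220 + (-0.15)·260 + (-0.10)·180 = 181.00
  d_R = (-0.05)·280 + (+0.75)·220 + (-0.30)·260 + (-0.25)·180 = 28.00
  d_P = (-0.10)·280 + (-0.45)·220 + (+0.75)·260 + (-0.30)·180 = 14.00
  d_S = (-0.15)·280 + (-0.05)·220 + (-0.15)·260 + (+0.95)·180 = 79.00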